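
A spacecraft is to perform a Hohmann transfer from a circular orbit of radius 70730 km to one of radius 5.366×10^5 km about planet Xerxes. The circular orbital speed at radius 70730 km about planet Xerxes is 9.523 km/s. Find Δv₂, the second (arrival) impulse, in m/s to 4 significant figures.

From the circular-orbit relation v² = μ/r at r = 70730 km: μ = v²r = (9.523)² × 70730 = 6.41433×10^6 km³/s².
Transfer-ellipse semi-major axis a_t = (r₁ + r₂)/2 = (70730 + 5.366×10^5)/2 = 3.03665×10^5 km.
Circular speed at r = 5.366×10^5 km: v_c = √(μ/r) = 3.4574 km/s.
Vis-viva on the transfer ellipse at r = 5.366×10^5 km gives v_t = √[μ(2/r − 1/a_t)] = 1.6686 km/s.
Δv₂ = |v_t − v_c| = |1.6686 − 3.4574| = 1.789 km/s.

Δv₂ = 1789 m/s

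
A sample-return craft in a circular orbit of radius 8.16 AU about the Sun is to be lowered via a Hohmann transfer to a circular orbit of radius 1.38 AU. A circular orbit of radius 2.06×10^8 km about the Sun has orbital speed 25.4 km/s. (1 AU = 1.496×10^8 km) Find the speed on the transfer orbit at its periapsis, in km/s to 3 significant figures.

From the circular-orbit relation v² = μ/r at r = 2.06×10^8 km: μ = v²r = (25.4)² × 2.06×10^8 = 1.32903×10^11 km³/s².
In km: r₁ = 8.16 × 1.496×10^8 = 1.220736×10^9 km; r₂ = 1.38 × 1.496×10^8 = 2.06448×10^8 km.
Transfer-ellipse semi-major axis a_t = (r₁ + r₂)/2 = (1.220736×10^9 + 2.06448×10^8)/2 = 7.13592×10^8 km.
The periapsis of the transfer ellipse is at r = 2.06448×10^8 km.
From the vis-viva equation, v = √[μ(2/r − 1/a_t)] = 33.19 km/s.

v = 33.2 km/s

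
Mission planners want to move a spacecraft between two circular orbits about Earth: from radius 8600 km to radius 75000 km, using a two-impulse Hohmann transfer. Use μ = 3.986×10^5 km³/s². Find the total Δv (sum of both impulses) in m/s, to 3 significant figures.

Semi-major axis of the transfer orbit: a_t = (8600 + 75000)/2 = 41800 km.
At r₁ the circular-orbit speed is v₁ = √(μ/r₁) = 6.808 km/s.
On the transfer ellipse at r₁, v² = μ(2/r − 1/a) gives v_p = √[μ(2/r₁ − 1/a_t)] = 9.119 km/s.
First burn Δv₁ = |v_p − v₁| = 2.311 km/s.
Circular speed at r₂: v₂ = √(μ/r₂) = 2.3054 km/s.
Transfer-orbit speed at r₂: v_a = √[μ(2/r₂ − 1/a_t)] = 1.0457 km/s.
Second burn Δv₂ = |v₂ − v_a| = 1.260 km/s.
Total Δv = Δv₁ + Δv₂ = 3.571 km/s.

Δv = 3570 m/s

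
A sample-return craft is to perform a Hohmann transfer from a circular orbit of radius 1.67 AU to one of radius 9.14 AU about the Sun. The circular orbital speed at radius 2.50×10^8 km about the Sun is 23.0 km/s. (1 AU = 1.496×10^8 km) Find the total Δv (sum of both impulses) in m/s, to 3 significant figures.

Δv = 11300 m/s

From the circular-orbit relation v² = μ/r at r = 2.50×10^8 km: μ = v²r = (23.0)² × 2.50×10^8 = 1.32250×10^11 km³/s².
In km: r₁ = 1.67 × 1.496×10^8 = 2.49832×10^8 km; r₂ = 9.14 × 1.496×10^8 = 1.367344×10^9 km.
Semi-major axis of the transfer orbit: a_t = (2.49832×10^8 + 1.367344×10^9)/2 = 8.08588×10^8 km.
At r₁ the circular-orbit speed is v₁ = √(μ/r₁) = 23.008 km/s.
Transfer-orbit speed at r₁ (vis-viva): v_p = √[μ(2/r₁ − 1/a_t)] = 29.919 km/s.
First burn Δv₁ = |v_p − v₁| = 6.911 km/s.
At r₂, v₂ = √(μ/r₂) = 9.835 km/s.
Transfer-orbit speed at r₂: v_a = √[μ(2/r₂ − 1/a_t)] = 5.467 km/s.
Second burn Δv₂ = |v₂ − v_a| = 4.368 km/s.
Total Δv = Δv₁ + Δv₂ = 11.28 km/s.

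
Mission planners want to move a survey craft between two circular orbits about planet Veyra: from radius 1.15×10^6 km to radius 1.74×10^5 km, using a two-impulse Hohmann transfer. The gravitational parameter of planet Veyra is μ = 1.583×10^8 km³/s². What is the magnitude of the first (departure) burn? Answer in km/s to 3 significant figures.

Δv₁ = 5.72 km/s

Semi-major axis of the transfer orbit: a_t = (1.150×10^6 + 1.740×10^5)/2 = 6.620×10^5 km.
On the circular orbit at r = 1.150×10^6 km, v_c = √(μ/r) = 11.733 km/s.
Transfer-orbit speed at the same r (vis-viva, a = a_t): v_t = √[μ(2/r − 1/a_t)] = 6.0150 km/s.
Δv₁ = |v_t − v_c| = |6.0150 − 11.733| = 5.718 km/s.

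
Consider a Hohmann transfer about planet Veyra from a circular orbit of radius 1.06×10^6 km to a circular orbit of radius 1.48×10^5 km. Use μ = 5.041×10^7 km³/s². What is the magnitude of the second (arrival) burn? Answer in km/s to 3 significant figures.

Transfer-ellipse semi-major axis a_t = (r₁ + r₂)/2 = (1.060×10^6 + 1.480×10^5)/2 = 6.040×10^5 km.
On the circular orbit at r = 1.480×10^5 km, v_c = √(μ/r) = 18.456 km/s.
Transfer-orbit speed at the same r (vis-viva, a = a_t): v_t = √[μ(2/r − 1/a_t)] = 24.449 km/s.
Δv₂ = |v_t − v_c| = |24.449 − 18.456| = 5.993 km/s.

Δv₂ = 5.99 km/s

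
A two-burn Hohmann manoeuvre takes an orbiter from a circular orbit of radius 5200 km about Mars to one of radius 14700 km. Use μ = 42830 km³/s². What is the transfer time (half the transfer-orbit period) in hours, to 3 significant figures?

t = 4.19 hours

Semi-major axis of the transfer orbit: a_t = (5200 + 14700)/2 = 9950 km.
Half the transfer-orbit period gives t = π√(a_t³/μ) = 15070 s.
Converting: 15070 s ÷ 3600 s/hour = 4.19 hours.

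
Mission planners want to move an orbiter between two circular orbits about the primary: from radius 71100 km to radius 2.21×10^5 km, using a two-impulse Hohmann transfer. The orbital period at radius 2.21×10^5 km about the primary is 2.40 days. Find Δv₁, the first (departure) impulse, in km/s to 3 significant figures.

Δv₁ = 2.72 km/s

From Kepler's third law T² = 4π²r³/μ at r = 2.21×10^5 km, T = 2.40 days = 2.40 × 86400 s = 2.0736×10^5 s: μ = 4π²r³/T² = 9.91030×10^6 km³/s².
The Hohmann ellipse has a_t = (r₁ + r₂)/2 = 1.4605×10^5 km.
On the circular orbit at r = 71100 km, v_c = √(μ/r) = 11.806 km/s.
Vis-viva on the transfer ellipse at r = 71100 km gives v_t = √[μ(2/r − 1/a_t)] = 14.523 km/s.
Δv₁ = |v_t − v_c| = |14.523 − 11.806| = 2.717 km/s.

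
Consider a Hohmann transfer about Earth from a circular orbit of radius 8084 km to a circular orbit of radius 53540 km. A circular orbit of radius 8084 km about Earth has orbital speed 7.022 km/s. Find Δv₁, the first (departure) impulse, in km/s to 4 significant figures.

Δv₁ = 2.234 km/s

From the circular-orbit relation v² = μ/r at r = 8084 km: μ = v²r = (7.022)² × 8084 = 3.98610×10^5 km³/s².
The Hohmann ellipse has a_t = (r₁ + r₂)/2 = 30812 km.
Circular speed at r = 8084 km: v_c = √(μ/r) = 7.022 km/s.
Transfer-orbit speed at the same r (vis-viva, a = a_t): v_t = √[μ(2/r − 1/a_t)] = 9.256 km/s.
Δv₁ = |v_t − v_c| = |9.256 − 7.022| = 2.234 km/s.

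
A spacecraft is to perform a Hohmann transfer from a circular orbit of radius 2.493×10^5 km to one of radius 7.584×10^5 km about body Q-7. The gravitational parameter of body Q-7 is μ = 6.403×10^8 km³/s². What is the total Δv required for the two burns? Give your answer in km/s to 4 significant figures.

Δv = 20.12 km/s

Semi-major axis of the transfer orbit: a_t = (2.493×10^5 + 7.584×10^5)/2 = 5.0385×10^5 km.
At r₁ the circular-orbit speed is v₁ = √(μ/r₁) = 50.68 km/s.
On the transfer ellipse at r₁, vis-viva gives v_p = √[μ(2/r₁ − 1/a_t)] = 62.18 km/s.
First burn Δv₁ = |v_p − v₁| = 11.50 km/s.
At r₂, v₂ = √(μ/r₂) = 29.0565 km/s.
Transfer-orbit speed at r₂: v_a = √[μ(2/r₂ − 1/a_t)] = 20.4387 km/s.
Second burn Δv₂ = |v₂ − v_a| = 8.618 km/s.
Total Δv = Δv₁ + Δv₂ = 20.12 km/s.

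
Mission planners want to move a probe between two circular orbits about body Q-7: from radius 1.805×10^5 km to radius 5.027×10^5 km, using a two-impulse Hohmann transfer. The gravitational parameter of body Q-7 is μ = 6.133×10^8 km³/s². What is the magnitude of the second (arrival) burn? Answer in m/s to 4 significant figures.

Δv₂ = 9539 m/s

The Hohmann ellipse has a_t = (r₁ + r₂)/2 = 3.416×10^5 km.
On the circular orbit at r = 5.027×10^5 km, v_c = √(μ/r) = 34.929 km/s.
Vis-viva on the transfer ellipse at r = 5.027×10^5 km gives v_t = √[μ(2/r − 1/a_t)] = 25.390 km/s.
Δv₂ = |v_t − v_c| = |25.390 − 34.929| = 9.539 km/s.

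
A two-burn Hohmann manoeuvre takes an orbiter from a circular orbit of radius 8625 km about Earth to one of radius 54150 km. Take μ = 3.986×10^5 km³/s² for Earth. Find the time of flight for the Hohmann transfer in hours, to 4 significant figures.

t = 7.686 hours

Transfer-ellipse semi-major axis a_t = (r₁ + r₂)/2 = (8625 + 54150)/2 = 31387.5 km.
Transfer time t = π√(a_t³/μ) = π√((31387.5)³ / 3.986×10^5) = 27670 s.
Converting: 27670 s ÷ 3600 s/hour = 7.686 hours.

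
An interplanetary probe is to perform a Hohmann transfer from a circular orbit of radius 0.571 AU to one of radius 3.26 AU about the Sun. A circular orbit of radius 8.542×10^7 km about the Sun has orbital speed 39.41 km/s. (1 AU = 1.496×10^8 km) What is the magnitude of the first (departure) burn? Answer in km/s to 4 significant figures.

Δv₁ = 12.00 km/s

From the circular-orbit relation v² = μ/r at r = 8.542×10^7 km: μ = v²r = (39.41)² × 8.542×10^7 = 1.32670×10^11 km³/s².
In km: r₁ = 0.571 × 1.496×10^8 = 8.54216×10^7 km; r₂ = 3.26 × 1.496×10^8 = 4.87696×10^8 km.
Transfer-ellipse semi-major axis a_t = (r₁ + r₂)/2 = (8.54216×10^7 + 4.87696×10^8)/2 = 2.865588×10^8 km.
On the circular orbit at r = 8.54216×10^7 km, v_c = √(μ/r) = 39.41 km/s.
Vis-viva on the transfer ellipse at r = 8.54216×10^7 km gives v_t = √[μ(2/r − 1/a_t)] = 51.41 km/s.
Δv₁ = |v_t − v_c| = |51.41 − 39.41| = 12.00 km/s.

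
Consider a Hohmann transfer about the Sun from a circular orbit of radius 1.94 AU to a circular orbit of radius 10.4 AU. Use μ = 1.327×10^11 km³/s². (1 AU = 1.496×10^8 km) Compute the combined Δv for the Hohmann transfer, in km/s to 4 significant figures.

Δv = 10.44 km/s

In km: r₁ = 1.94 × 1.496×10^8 = 2.90224×10^8 km; r₂ = 10.4 × 1.496×10^8 = 1.55584×10^9 km.
Transfer-ellipse semi-major axis a_t = (r₁ + r₂)/2 = (2.90224×10^8 + 1.55584×10^9)/2 = 9.23032×10^8 km.
At r₁ the circular-orbit speed is v₁ = √(μ/r₁) = 21.3830 km/s.
On the transfer ellipse at r₁, vis-viva equation gives v_p = √[μ(2/r₁ − 1/a_t)] = 27.7615 km/s.
First burn Δv₁ = |v_p − v₁| = 6.3785 km/s.
Circular speed at r₂: v₂ = √(μ/r₂) = 9.235342 km/s.
Transfer-orbit speed at r₂: v_a = √[μ(2/r₂ − 1/a_t)] = 5.178587 km/s.
Second burn Δv₂ = |v₂ − v_a| = 4.0568 km/s.
Δv = Δv₁ + Δv₂ = 6.3785 + 4.0568 = 10.44 km/s.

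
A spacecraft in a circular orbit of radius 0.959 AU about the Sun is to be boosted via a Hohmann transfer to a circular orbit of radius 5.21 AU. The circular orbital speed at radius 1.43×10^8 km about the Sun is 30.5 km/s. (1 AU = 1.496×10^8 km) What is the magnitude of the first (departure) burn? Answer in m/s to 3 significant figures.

Δv₁ = 9120 m/s

From the circular-orbit relation v² = μ/r at r = 1.43×10^8 km: μ = v²r = (30.5)² × 1.43×10^8 = 1.33026×10^11 km³/s².
In km: r₁ = 0.959 × 1.496×10^8 = 1.434664×10^8 km; r₂ = 5.21 × 1.496×10^8 = 7.79416×10^8 km.
The Hohmann ellipse has a_t = (r₁ + r₂)/2 = 4.614412×10^8 km.
Circular speed at r = 1.434664×10^8 km: v_c = √(μ/r) = 30.4504 km/s.
Transfer-orbit speed at the same r (vis-viva, a = a_t): v_t = √[μ(2/r − 1/a_t)] = 39.5748 km/s.
Δv₁ = |v_t − v_c| = |39.5748 − 30.4504| = 9.124 km/s.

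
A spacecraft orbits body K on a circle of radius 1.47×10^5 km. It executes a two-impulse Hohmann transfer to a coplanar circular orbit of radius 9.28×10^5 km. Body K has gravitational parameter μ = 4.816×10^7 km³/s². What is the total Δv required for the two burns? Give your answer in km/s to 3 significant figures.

Δv = 9.12 km/s

Semi-major axis of the transfer orbit: a_t = (1.470×10^5 + 9.280×10^5)/2 = 5.375×10^5 km.
At r₁ the circular-orbit speed is v₁ = √(μ/r₁) = 18.1002 km/s.
Transfer-orbit speed at r₁ (v² = μ(2/r − 1/a)): v_p = √[μ(2/r₁ − 1/a_t)] = 23.7831 km/s.
First burn Δv₁ = |v_p − v₁| = 5.68290 km/s.
At r₂, v₂ = √(μ/r₂) = 7.203926 km/s.
Transfer-orbit speed at r₂: v_a = √[μ(2/r₂ − 1/a_t)] = 3.767374 km/s.
Second burn Δv₂ = |v₂ − v_a| = 3.43655 km/s.
Δv = Δv₁ + Δv₂ = 5.68290 + 3.43655 = 9.119 km/s.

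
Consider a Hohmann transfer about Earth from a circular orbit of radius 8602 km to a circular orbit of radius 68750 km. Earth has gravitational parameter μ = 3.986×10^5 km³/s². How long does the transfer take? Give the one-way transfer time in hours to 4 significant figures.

t = 10.51 hours

Semi-major axis of the transfer orbit: a_t = (8602 + 68750)/2 = 38676 km.
By Kepler's third law the transfer-orbit period is T = 2π√(a_t³/μ), so t = T/2 = 37850 s.
Converting: 37850 s ÷ 3600 s/hour = 10.51 hours.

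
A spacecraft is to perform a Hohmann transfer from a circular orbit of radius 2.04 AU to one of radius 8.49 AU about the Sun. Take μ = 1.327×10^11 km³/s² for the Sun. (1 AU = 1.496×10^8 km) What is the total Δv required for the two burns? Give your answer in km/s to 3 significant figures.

Δv = 9.49 km/s

In km: r₁ = 2.04 × 1.496×10^8 = 3.05184×10^8 km; r₂ = 8.49 × 1.496×10^8 = 1.270104×10^9 km.
Semi-major axis of the transfer orbit: a_t = (3.05184×10^8 + 1.270104×10^9)/2 = 7.87644×10^8 km.
Circular speed at r₁: v₁ = √(μ/r₁) = √(1.327×10^11/3.05184×10^8) = 20.852 km/s.
Transfer-orbit speed at r₁ (vis-viva): v_p = √[μ(2/r₁ − 1/a_t)] = 26.479 km/s.
First burn Δv₁ = |v_p − v₁| = 5.627 km/s.
At r₂, v₂ = √(μ/r₂) = 10.222 km/s.
Transfer-orbit speed at r₂: v_a = √[μ(2/r₂ − 1/a_t)] = 6.3626 km/s.
Second burn Δv₂ = |v₂ − v_a| = 3.859 km/s.
Total Δv = Δv₁ + Δv₂ = 9.486 km/s.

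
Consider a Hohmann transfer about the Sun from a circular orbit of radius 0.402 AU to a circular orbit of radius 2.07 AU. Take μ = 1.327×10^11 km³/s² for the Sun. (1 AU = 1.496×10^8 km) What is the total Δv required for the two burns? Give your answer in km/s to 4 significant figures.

In km: r₁ = 0.402 × 1.496×10^8 = 6.01392×10^7 km; r₂ = 2.07 × 1.496×10^8 = 3.09672×10^8 km.
Transfer-ellipse semi-major axis a_t = (r₁ + r₂)/2 = (6.01392×10^7 + 3.09672×10^8)/2 = 1.849056×10^8 km.
At r₁ the circular-orbit speed is v₁ = √(μ/r₁) = 46.974 km/s.
Transfer-orbit speed at r₁ (vis-viva): v_p = √[μ(2/r₁ − 1/a_t)] = 60.790 km/s.
First burn Δv₁ = |v_p − v₁| = 13.816 km/s.
At r₂, v₂ = √(μ/r₂) = 20.7007 km/s.
Transfer-orbit speed at r₂: v_a = √[μ(2/r₂ − 1/a_t)] = 11.8056 km/s.
Second burn Δv₂ = |v₂ − v_a| = 8.8951 km/s.
Δv = Δv₁ + Δv₂ = 13.816 + 8.8951 = 22.71 km/s.

Δv = 22.71 km/s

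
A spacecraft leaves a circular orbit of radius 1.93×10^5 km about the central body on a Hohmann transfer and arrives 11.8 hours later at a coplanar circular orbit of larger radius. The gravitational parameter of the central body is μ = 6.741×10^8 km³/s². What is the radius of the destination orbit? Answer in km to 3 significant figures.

r₂ = 8.02×10^5 km

Transfer time t = 11.8 hours = 42480 s, and t = π√(a_t³/μ).
So a_t = (μ t²/π²)^(1/3) = (6.741×10^8 × (42480)² / π²)^(1/3) = 4.9766×10^5 km.
Since a_t = (r₁ + r₂)/2, r₂ = 2a_t − r₁ = 2×4.9766×10^5 − 1.930×10^5 = 8.0232×10^5 km.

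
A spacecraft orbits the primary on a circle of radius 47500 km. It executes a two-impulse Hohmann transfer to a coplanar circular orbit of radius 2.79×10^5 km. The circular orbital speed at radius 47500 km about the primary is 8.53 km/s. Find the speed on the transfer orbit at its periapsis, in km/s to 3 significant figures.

v = 11.2 km/s

From the circular-orbit relation v² = μ/r at r = 47500 km: μ = v²r = (8.53)² × 47500 = 3.45614×10^6 km³/s².
The Hohmann ellipse has a_t = (r₁ + r₂)/2 = 1.6325×10^5 km.
The periapsis of the transfer ellipse is at r = 47500 km.
Vis-viva: v = √[μ(2/r − 1/a_t)] = √[3.45614×10^6 × (2/47500 − 1/1.6325×10^5)] = 11.15 km/s.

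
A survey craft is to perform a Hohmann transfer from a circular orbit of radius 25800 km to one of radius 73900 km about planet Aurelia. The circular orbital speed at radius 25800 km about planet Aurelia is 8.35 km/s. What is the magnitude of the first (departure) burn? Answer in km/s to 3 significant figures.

From the circular-orbit relation v² = μ/r at r = 25800 km: μ = v²r = (8.35)² × 25800 = 1.79884×10^6 km³/s².
The Hohmann ellipse has a_t = (r₁ + r₂)/2 = 49850 km.
Circular speed at r = 25800 km: v_c = √(μ/r) = 8.3500 km/s.
Transfer-orbit speed at the same r (vis-viva, a = a_t): v_t = √[μ(2/r − 1/a_t)] = 10.167 km/s.
Δv₁ = |v_t − v_c| = |10.167 − 8.3500| = 1.817 km/s.

Δv₁ = 1.82 km/s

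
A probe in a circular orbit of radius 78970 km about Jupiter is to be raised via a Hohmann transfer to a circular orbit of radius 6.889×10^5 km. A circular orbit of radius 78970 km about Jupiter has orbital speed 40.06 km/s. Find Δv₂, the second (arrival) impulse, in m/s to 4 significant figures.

Δv₂ = 7412 m/s

From the circular-orbit relation v² = μ/r at r = 78970 km: μ = v²r = (40.06)² × 78970 = 1.26731×10^8 km³/s².
Transfer-ellipse semi-major axis a_t = (r₁ + r₂)/2 = (78970 + 6.889×10^5)/2 = 3.83935×10^5 km.
On the circular orbit at r = 6.889×10^5 km, v_c = √(μ/r) = 13.563 km/s.
Vis-viva on the transfer ellipse at r = 6.889×10^5 km gives v_t = √[μ(2/r − 1/a_t)] = 6.1513 km/s.
Δv₂ = |v_t − v_c| = |6.1513 − 13.563| = 7.412 km/s.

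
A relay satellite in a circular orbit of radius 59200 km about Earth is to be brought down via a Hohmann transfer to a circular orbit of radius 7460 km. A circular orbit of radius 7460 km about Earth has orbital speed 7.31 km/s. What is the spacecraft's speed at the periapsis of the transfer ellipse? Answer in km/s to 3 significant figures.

v = 9.74 km/s

From the circular-orbit relation v² = μ/r at r = 7460 km: μ = v²r = (7.31)² × 7460 = 3.98633×10^5 km³/s².
The Hohmann ellipse has a_t = (r₁ + r₂)/2 = 33330 km.
At periapsis, r = 7460 km.
From the vis-viva equation, v = √[μ(2/r − 1/a_t)] = 9.742 km/s.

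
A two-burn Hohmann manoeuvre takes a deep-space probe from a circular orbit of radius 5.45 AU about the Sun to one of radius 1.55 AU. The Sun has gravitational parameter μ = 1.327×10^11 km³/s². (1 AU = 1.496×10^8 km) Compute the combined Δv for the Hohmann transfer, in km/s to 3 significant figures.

In km: r₁ = 5.45 × 1.496×10^8 = 8.1532×10^8 km; r₂ = 1.55 × 1.496×10^8 = 2.3188×10^8 km.
Transfer-ellipse semi-major axis a_t = (r₁ + r₂)/2 = (8.1532×10^8 + 2.3188×10^8)/2 = 5.236×10^8 km.
At r₁ the circular-orbit speed is v₁ = √(μ/r₁) = 12.758 km/s.
On the transfer ellipse at r₁, vis-viva equation gives v_a = √[μ(2/r₁ − 1/a_t)] = 8.4899 km/s.
First burn Δv₁ = |v_a − v₁| = 4.268 km/s.
At r₂, v₂ = √(μ/r₂) = 23.9223 km/s.
Transfer-orbit speed at r₂: v_p = √[μ(2/r₂ − 1/a_t)] = 29.8516 km/s.
Second burn Δv₂ = |v₂ − v_p| = 5.929 km/s.
Total Δv = Δv₁ + Δv₂ = 10.20 km/s.

Δv = 10.2 km/s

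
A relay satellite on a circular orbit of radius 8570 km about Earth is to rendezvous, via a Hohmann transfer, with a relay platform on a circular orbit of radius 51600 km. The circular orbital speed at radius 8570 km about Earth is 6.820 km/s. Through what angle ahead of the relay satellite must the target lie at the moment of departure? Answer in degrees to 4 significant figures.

φ = 99.86°

From the circular-orbit relation v² = μ/r at r = 8570 km: μ = v²r = (6.820)² × 8570 = 3.98611×10^5 km³/s².
Transfer-ellipse semi-major axis a_t = (r₁ + r₂)/2 = (8570 + 51600)/2 = 30085 km.
Transfer time t = π√(a_t³/μ) = 25965.7 s.
The target's mean motion on its circular orbit is ω₂ = √(μ/r₂³) = 5.38642×10^-5 rad/s.
Angle swept by the target during transfer: ω₂·t = 1.39862 rad = 80.14°.
The relay satellite traverses 180° on the transfer ellipse, so the target must lead by 180° − 80.14° = 99.86°.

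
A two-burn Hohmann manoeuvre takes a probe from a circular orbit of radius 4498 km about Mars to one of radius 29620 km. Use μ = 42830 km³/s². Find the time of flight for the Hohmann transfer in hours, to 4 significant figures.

t = 9.395 hours

Semi-major axis of the transfer orbit: a_t = (4498 + 29620)/2 = 17059 km.
Half the transfer-orbit period gives t = π√(a_t³/μ) = 33823 s.
Converting: 33823 s ÷ 3600 s/hour = 9.395 hours.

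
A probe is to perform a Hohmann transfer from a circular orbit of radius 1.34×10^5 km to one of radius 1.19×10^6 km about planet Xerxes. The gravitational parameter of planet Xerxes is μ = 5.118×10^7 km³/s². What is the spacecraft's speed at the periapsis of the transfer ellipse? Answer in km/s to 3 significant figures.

v = 26.2 km/s

Semi-major axis of the transfer orbit: a_t = (1.340×10^5 + 1.190×10^6)/2 = 6.620×10^5 km.
The periapsis of the transfer ellipse is at r = 1.340×10^5 km.
From the vis-viva equation, v = √[μ(2/r − 1/a_t)] = 26.20 km/s.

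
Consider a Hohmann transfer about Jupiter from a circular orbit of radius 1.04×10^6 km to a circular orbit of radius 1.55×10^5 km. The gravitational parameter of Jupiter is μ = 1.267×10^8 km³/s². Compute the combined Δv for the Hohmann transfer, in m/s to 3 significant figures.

Δv = 14500 m/s

Semi-major axis of the transfer orbit: a_t = (1.040×10^6 + 1.550×10^5)/2 = 5.975×10^5 km.
Circular speed at r₁: v₁ = √(μ/r₁) = √(1.267×10^8/1.040×10^6) = 11.0375 km/s.
On the transfer ellipse at r₁, vis-viva equation gives v_a = √[μ(2/r₁ − 1/a_t)] = 5.62171 km/s.
First burn Δv₁ = |v_a − v₁| = 5.4158 km/s.
Circular speed at r₂: v₂ = √(μ/r₂) = 28.59055 km/s.
Transfer-orbit speed at r₂: v_p = √[μ(2/r₂ − 1/a_t)] = 37.71987 km/s.
Second burn Δv₂ = |v₂ − v_p| = 9.1293 km/s.
Total Δv = Δv₁ + Δv₂ = 14.55 km/s.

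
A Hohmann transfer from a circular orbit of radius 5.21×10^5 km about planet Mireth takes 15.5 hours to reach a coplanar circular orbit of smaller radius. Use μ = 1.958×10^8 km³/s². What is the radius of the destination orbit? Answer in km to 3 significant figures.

Transfer time t = 15.5 hours = 55800 s, and t = π√(a_t³/μ).
So a_t = (μ t²/π²)^(1/3) = (1.958×10^8 × (55800)² / π²)^(1/3) = 3.9530×10^5 km.
Since a_t = (r₁ + r₂)/2, r₂ = 2a_t − r₁ = 2×3.9530×10^5 − 5.210×10^5 = 2.696×10^5 km.

r₂ = 2.70×10^5 km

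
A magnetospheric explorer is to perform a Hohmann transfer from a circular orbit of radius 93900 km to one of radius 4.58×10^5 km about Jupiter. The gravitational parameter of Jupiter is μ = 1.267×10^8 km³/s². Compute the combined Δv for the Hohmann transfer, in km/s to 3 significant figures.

Δv = 17.5 km/s

Semi-major axis of the transfer orbit: a_t = (93900 + 4.580×10^5)/2 = 2.7595×10^5 km.
Circular speed at r₁: v₁ = √(μ/r₁) = √(1.267×10^8/93900) = 36.73 km/s.
Transfer-orbit speed at r₁ (vis-viva equation): v_p = √[μ(2/r₁ − 1/a_t)] = 47.32 km/s.
First burn Δv₁ = |v_p − v₁| = 10.59 km/s.
Circular speed at r₂: v₂ = √(μ/r₂) = 16.632 km/s.
Transfer-orbit speed at r₂: v_a = √[μ(2/r₂ − 1/a_t)] = 9.7023 km/s.
Second burn Δv₂ = |v₂ − v_a| = 6.930 km/s.
Total Δv = Δv₁ + Δv₂ = 17.52 km/s.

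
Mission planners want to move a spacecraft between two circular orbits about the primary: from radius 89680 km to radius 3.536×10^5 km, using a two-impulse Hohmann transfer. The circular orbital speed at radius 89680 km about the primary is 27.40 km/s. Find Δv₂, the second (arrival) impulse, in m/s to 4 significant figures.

Δv₂ = 5021 m/s

From the circular-orbit relation v² = μ/r at r = 89680 km: μ = v²r = (27.40)² × 89680 = 6.73282×10^7 km³/s².
The Hohmann ellipse has a_t = (r₁ + r₂)/2 = 2.2164×10^5 km.
On the circular orbit at r = 3.536×10^5 km, v_c = √(μ/r) = 13.7988 km/s.
Transfer-orbit speed at the same r (vis-viva, a = a_t): v_t = √[μ(2/r − 1/a_t)] = 8.77740 km/s.
Δv₂ = |v_t − v_c| = |8.77740 − 13.7988| = 5.021 km/s.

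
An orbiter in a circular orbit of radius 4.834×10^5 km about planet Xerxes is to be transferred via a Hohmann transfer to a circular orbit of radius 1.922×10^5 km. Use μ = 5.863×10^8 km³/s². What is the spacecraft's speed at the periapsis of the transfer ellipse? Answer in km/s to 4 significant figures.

v = 66.07 km/s

Transfer-ellipse semi-major axis a_t = (r₁ + r₂)/2 = (4.834×10^5 + 1.922×10^5)/2 = 3.378×10^5 km.
At periapsis, r = 1.922×10^5 km.
Applying v² = μ(2/r − 1/a_t): v = 66.07 km/s.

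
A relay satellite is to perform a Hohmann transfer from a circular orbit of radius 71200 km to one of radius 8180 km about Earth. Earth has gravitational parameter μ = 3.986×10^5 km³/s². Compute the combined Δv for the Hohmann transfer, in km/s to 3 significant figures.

Δv = 3.66 km/s

Semi-major axis of the transfer orbit: a_t = (71200 + 8180)/2 = 39690 km.
Circular speed at r₁: v₁ = √(μ/r₁) = √(3.986×10^5/71200) = 2.366 km/s.
Transfer-orbit speed at r₁ (vis-viva equation): v_a = √[μ(2/r₁ − 1/a_t)] = 1.074 km/s.
First burn Δv₁ = |v_a − v₁| = 1.292 km/s.
Circular speed at r₂: v₂ = √(μ/r₂) = 6.981 km/s.
Transfer-orbit speed at r₂: v_p = √[μ(2/r₂ − 1/a_t)] = 9.350 km/s.
Second burn Δv₂ = |v₂ − v_p| = 2.369 km/s.
Total Δv = Δv₁ + Δv₂ = 3.661 km/s.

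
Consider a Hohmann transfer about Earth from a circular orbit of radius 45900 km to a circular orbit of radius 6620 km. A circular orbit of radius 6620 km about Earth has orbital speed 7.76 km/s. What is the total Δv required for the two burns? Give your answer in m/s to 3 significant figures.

Δv = 3970 m/s

From the circular-orbit relation v² = μ/r at r = 6620 km: μ = v²r = (7.76)² × 6620 = 3.98641×10^5 km³/s².
The Hohmann ellipse has a_t = (r₁ + r₂)/2 = 26260 km.
At r₁ the circular-orbit speed is v₁ = √(μ/r₁) = 2.94703 km/s.
On the transfer ellipse at r₁, v² = μ(2/r − 1/a) gives v_a = √[μ(2/r₁ − 1/a_t)] = 1.47967 km/s.
First burn Δv₁ = |v_a − v₁| = 1.4674 km/s.
Circular speed at r₂: v₂ = √(μ/r₂) = 7.76000 km/s.
Transfer-orbit speed at r₂: v_p = √[μ(2/r₂ − 1/a_t)] = 10.2594 km/s.
Second burn Δv₂ = |v₂ − v_p| = 2.4994 km/s.
Total Δv = Δv₁ + Δv₂ = 3.967 km/s.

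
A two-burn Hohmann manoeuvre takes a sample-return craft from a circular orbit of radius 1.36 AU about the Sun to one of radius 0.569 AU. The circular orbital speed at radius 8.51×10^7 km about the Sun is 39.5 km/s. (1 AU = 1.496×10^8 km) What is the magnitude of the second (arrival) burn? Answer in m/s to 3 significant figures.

Δv₂ = 7400 m/s

From the circular-orbit relation v² = μ/r at r = 8.51×10^7 km: μ = v²r = (39.5)² × 8.51×10^7 = 1.32777×10^11 km³/s².
In km: r₁ = 1.36 × 1.496×10^8 = 2.03456×10^8 km; r₂ = 0.569 × 1.496×10^8 = 8.51224×10^7 km.
Transfer-ellipse semi-major axis a_t = (r₁ + r₂)/2 = (2.03456×10^8 + 8.51224×10^7)/2 = 1.442892×10^8 km.
Circular speed at r = 8.51224×10^7 km: v_c = √(μ/r) = 39.4948 km/s.
Transfer-orbit speed at the same r (vis-viva, a = a_t): v_t = √[μ(2/r − 1/a_t)] = 46.8984 km/s.
Δv₂ = |v_t − v_c| = |46.8984 − 39.4948| = 7.404 km/s.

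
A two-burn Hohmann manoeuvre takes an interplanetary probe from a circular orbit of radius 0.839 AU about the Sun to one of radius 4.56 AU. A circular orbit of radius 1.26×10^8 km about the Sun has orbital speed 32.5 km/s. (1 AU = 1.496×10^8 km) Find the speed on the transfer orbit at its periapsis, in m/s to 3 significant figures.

From the circular-orbit relation v² = μ/r at r = 1.26×10^8 km: μ = v²r = (32.5)² × 1.26×10^8 = 1.33088×10^11 km³/s².
In km: r₁ = 0.839 × 1.496×10^8 = 1.255144×10^8 km; r₂ = 4.56 × 1.496×10^8 = 6.82176×10^8 km.
Transfer-ellipse semi-major axis a_t = (r₁ + r₂)/2 = (1.255144×10^8 + 6.82176×10^8)/2 = 4.038452×10^8 km.
At periapsis, r = 1.255144×10^8 km.
Vis-viva: v = √[μ(2/r − 1/a_t)] = √[1.33088×10^11 × (2/1.255144×10^8 − 1/4.038452×10^8)] = 42.32 km/s.

v = 42300 m/s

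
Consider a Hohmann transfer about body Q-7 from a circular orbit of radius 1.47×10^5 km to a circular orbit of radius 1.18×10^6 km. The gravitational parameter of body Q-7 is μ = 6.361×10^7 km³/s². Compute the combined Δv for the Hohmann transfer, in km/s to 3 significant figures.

The Hohmann ellipse has a_t = (r₁ + r₂)/2 = 6.635×10^5 km.
Circular speed at r₁: v₁ = √(μ/r₁) = √(6.361×10^7/1.470×10^5) = 20.80195 km/s.
On the transfer ellipse at r₁, vis-viva gives v_p = √[μ(2/r₁ − 1/a_t)] = 27.74116 km/s.
First burn Δv₁ = |v_p − v₁| = 6.9392 km/s.
At r₂, v₂ = √(μ/r₂) = 7.3421 km/s.
Transfer-orbit speed at r₂: v_a = √[μ(2/r₂ − 1/a_t)] = 3.4559 km/s.
Second burn Δv₂ = |v₂ − v_a| = 3.8862 km/s.
Δv = Δv₁ + Δv₂ = 6.9392 + 3.8862 = 10.83 km/s.

Δv = 10.8 km/s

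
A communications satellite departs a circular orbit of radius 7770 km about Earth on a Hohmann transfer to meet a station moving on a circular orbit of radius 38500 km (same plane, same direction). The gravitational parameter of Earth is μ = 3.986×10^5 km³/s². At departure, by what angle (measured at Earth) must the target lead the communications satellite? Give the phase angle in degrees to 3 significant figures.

φ = 96.2°

The Hohmann ellipse has a_t = (r₁ + r₂)/2 = 23135 km.
The half-period of the transfer ellipse is t = π√(a_t³/μ) = 17510 s.
Target angular speed ω₂ = √(μ/r₂³) = 8.3575×10^-5 rad/s.
Angle swept by the target during transfer: ω₂·t = 1.4634 rad = 83.847°.
Arrival is 180° from departure on the ellipse, so φ = 180° − 83.847° = 96.2°.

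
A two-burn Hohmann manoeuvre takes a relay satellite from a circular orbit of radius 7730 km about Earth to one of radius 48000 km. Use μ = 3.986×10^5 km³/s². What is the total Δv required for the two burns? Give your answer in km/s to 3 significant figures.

Δv = 3.61 km/s

Transfer-ellipse semi-major axis a_t = (r₁ + r₂)/2 = (7730 + 48000)/2 = 27865 km.
At r₁ the circular-orbit speed is v₁ = √(μ/r₁) = 7.181 km/s.
Transfer-orbit speed at r₁ (vis-viva equation): v_p = √[μ(2/r₁ − 1/a_t)] = 9.425 km/s.
First burn Δv₁ = |v_p − v₁| = 2.244 km/s.
At r₂, v₂ = √(μ/r₂) = 2.882 km/s.
Transfer-orbit speed at r₂: v_a = √[μ(2/r₂ − 1/a_t)] = 1.518 km/s.
Second burn Δv₂ = |v₂ − v_a| = 1.364 km/s.
Δv = Δv₁ + Δv₂ = 2.244 + 1.364 = 3.608 km/s.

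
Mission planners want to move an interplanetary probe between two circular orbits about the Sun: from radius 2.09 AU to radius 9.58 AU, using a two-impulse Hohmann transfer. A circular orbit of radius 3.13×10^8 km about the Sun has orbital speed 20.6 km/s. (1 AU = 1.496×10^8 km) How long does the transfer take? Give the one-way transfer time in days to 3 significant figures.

From the circular-orbit relation v² = μ/r at r = 3.13×10^8 km: μ = v²r = (20.6)² × 3.13×10^8 = 1.32825×10^11 km³/s².
In km: r₁ = 2.09 × 1.496×10^8 = 3.12664×10^8 km; r₂ = 9.58 × 1.496×10^8 = 1.433168×10^9 km.
Transfer-ellipse semi-major axis a_t = (r₁ + r₂)/2 = (3.12664×10^8 + 1.433168×10^9)/2 = 8.72916×10^8 km.
By Kepler's third law the transfer-orbit period is T = 2π√(a_t³/μ), so t = T/2 = 2.223×10^8 s.
Converting: 2.223×10^8 s ÷ 86400 s/day = 2570 days.

t = 2570 days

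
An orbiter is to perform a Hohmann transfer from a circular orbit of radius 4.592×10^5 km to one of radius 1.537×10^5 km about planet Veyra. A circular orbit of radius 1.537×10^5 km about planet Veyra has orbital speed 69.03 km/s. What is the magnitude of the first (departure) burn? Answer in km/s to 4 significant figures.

Δv₁ = 11.65 km/s

From the circular-orbit relation v² = μ/r at r = 1.537×10^5 km: μ = v²r = (69.03)² × 1.537×10^5 = 7.32402×10^8 km³/s².
Semi-major axis of the transfer orbit: a_t = (4.592×10^5 + 1.537×10^5)/2 = 3.0645×10^5 km.
Circular speed at r = 4.592×10^5 km: v_c = √(μ/r) = 39.937 km/s.
Vis-viva on the transfer ellipse at r = 4.592×10^5 km gives v_t = √[μ(2/r − 1/a_t)] = 28.283 km/s.
Δv₁ = |v_t − v_c| = |28.283 − 39.937| = 11.65 km/s.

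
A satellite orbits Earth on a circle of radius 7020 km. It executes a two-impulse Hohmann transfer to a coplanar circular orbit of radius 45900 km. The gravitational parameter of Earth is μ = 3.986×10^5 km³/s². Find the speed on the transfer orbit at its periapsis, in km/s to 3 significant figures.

v = 9.92 km/s

Semi-major axis of the transfer orbit: a_t = (7020 + 45900)/2 = 26460 km.
At periapsis, r = 7020 km.
Vis-viva: v = √[μ(2/r − 1/a_t)] = √[3.986×10^5 × (2/7020 − 1/26460)] = 9.925 km/s.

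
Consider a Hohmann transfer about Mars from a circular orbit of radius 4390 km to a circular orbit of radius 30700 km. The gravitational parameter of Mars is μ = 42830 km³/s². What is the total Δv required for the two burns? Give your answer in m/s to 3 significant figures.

Semi-major axis of the transfer orbit: a_t = (4390 + 30700)/2 = 17545 km.
Circular speed at r₁: v₁ = √(μ/r₁) = √(42830/4390) = 3.1235 km/s.
Transfer-orbit speed at r₁ (vis-viva equation): v_p = √[μ(2/r₁ − 1/a_t)] = 4.1318 km/s.
First burn Δv₁ = |v_p − v₁| = 1.0083 km/s.
At r₂, v₂ = √(μ/r₂) = 1.18115 km/s.
Transfer-orbit speed at r₂: v_a = √[μ(2/r₂ − 1/a_t)] = 0.590827 km/s.
Second burn Δv₂ = |v₂ − v_a| = 0.59032 km/s.
Total Δv = Δv₁ + Δv₂ = 1.599 km/s.

Δv = 1600 m/s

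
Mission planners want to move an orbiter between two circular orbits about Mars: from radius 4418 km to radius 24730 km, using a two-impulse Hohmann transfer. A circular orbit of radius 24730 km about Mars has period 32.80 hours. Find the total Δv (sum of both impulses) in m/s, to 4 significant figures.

From Kepler's third law T² = 4π²r³/μ at r = 24730 km, T = 32.80 hours = 32.80 × 3600 s = 1.1808×10^5 s: μ = 4π²r³/T² = 42823.2 km³/s².
Semi-major axis of the transfer orbit: a_t = (4418 + 24730)/2 = 14574 km.
Circular speed at r₁: v₁ = √(μ/r₁) = √(42823.2/4418) = 3.1133 km/s.
On the transfer ellipse at r₁, vis-viva equation gives v_p = √[μ(2/r₁ − 1/a_t)] = 4.0555 km/s.
First burn Δv₁ = |v_p − v₁| = 0.9422 km/s.
Circular speed at r₂: v₂ = √(μ/r₂) = 1.3159 km/s.
Transfer-orbit speed at r₂: v_a = √[μ(2/r₂ − 1/a_t)] = 0.72452 km/s.
Second burn Δv₂ = |v₂ − v_a| = 0.5914 km/s.
Δv = Δv₁ + Δv₂ = 0.9422 + 0.5914 = 1.534 km/s.

Δv = 1534 m/s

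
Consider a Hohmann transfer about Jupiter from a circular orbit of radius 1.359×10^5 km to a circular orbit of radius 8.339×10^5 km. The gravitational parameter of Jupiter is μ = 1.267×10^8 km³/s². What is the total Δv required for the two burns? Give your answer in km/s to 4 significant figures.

Δv = 15.31 km/s

Semi-major axis of the transfer orbit: a_t = (1.359×10^5 + 8.339×10^5)/2 = 4.849×10^5 km.
At r₁ the circular-orbit speed is v₁ = √(μ/r₁) = 30.5336 km/s.
Transfer-orbit speed at r₁ (vis-viva equation): v_p = √[μ(2/r₁ − 1/a_t)] = 40.0414 km/s.
First burn Δv₁ = |v_p − v₁| = 9.508 km/s.
Circular speed at r₂: v₂ = √(μ/r₂) = 12.3263 km/s.
Transfer-orbit speed at r₂: v_a = √[μ(2/r₂ − 1/a_t)] = 6.52552 km/s.
Second burn Δv₂ = |v₂ − v_a| = 5.801 km/s.
Total Δv = Δv₁ + Δv₂ = 15.31 km/s.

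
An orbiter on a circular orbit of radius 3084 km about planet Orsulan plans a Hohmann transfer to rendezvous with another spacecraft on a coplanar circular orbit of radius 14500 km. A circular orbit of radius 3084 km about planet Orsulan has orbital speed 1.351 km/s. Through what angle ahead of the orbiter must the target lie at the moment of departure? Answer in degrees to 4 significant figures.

From the circular-orbit relation v² = μ/r at r = 3084 km: μ = v²r = (1.351)² × 3084 = 5628.92 km³/s².
The Hohmann ellipse has a_t = (r₁ + r₂)/2 = 8792 km.
Transfer time t = π√(a_t³/μ) = 34520 s.
Target angular speed ω₂ = √(μ/r₂³) = 4.297×10^-5 rad/s.
Angle swept by the target during transfer: ω₂·t = 1.4833 rad = 84.99°.
The orbiter traverses 180° on the transfer ellipse, so the target must lead by 180° − 84.99° = 95.01°.

φ = 95.01°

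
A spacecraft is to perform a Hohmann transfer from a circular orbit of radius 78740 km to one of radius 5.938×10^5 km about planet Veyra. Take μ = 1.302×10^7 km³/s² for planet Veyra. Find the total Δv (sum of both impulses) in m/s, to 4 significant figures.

Δv = 6645 m/s

Semi-major axis of the transfer orbit: a_t = (78740 + 5.938×10^5)/2 = 3.3627×10^5 km.
At r₁ the circular-orbit speed is v₁ = √(μ/r₁) = 12.8590 km/s.
Transfer-orbit speed at r₁ (vis-viva equation): v_p = √[μ(2/r₁ − 1/a_t)] = 17.0877 km/s.
First burn Δv₁ = |v_p − v₁| = 4.2287 km/s.
At r₂, v₂ = √(μ/r₂) = 4.6826 km/s.
Transfer-orbit speed at r₂: v_a = √[μ(2/r₂ − 1/a_t)] = 2.2659 km/s.
Second burn Δv₂ = |v₂ − v_a| = 2.4167 km/s.
Total Δv = Δv₁ + Δv₂ = 6.645 km/s.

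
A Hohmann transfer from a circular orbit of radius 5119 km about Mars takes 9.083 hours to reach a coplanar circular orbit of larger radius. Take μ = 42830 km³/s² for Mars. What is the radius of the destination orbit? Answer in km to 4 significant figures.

Transfer time t = 9.083 hours = 32698.8 s, and t = π√(a_t³/μ).
So a_t = (μ t²/π²)^(1/3) = (42830 × (32698.8)² / π²)^(1/3) = 16679 km.
Since a_t = (r₁ + r₂)/2, r₂ = 2a_t − r₁ = 2×16679 − 5119 = 28239 km.

r₂ = 28240 km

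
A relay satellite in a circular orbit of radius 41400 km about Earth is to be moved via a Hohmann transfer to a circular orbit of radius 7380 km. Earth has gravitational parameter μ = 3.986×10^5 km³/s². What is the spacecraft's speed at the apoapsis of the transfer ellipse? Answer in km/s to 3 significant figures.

v = 1.71 km/s

Semi-major axis of the transfer orbit: a_t = (41400 + 7380)/2 = 24390 km.
At apoapsis, r = 41400 km.
Vis-viva: v = √[μ(2/r − 1/a_t)] = √[3.986×10^5 × (2/41400 − 1/24390)] = 1.707 km/s.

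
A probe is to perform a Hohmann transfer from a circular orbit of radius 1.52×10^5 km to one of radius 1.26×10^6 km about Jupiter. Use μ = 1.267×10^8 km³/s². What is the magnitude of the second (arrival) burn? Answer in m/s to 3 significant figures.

Δv₂ = 5370 m/s

Transfer-ellipse semi-major axis a_t = (r₁ + r₂)/2 = (1.520×10^5 + 1.260×10^6)/2 = 7.060×10^5 km.
On the circular orbit at r = 1.260×10^6 km, v_c = √(μ/r) = 10.028 km/s.
Vis-viva on the transfer ellipse at r = 1.260×10^6 km gives v_t = √[μ(2/r − 1/a_t)] = 4.6529 km/s.
Δv₂ = |v_t − v_c| = |4.6529 − 10.028| = 5.375 km/s.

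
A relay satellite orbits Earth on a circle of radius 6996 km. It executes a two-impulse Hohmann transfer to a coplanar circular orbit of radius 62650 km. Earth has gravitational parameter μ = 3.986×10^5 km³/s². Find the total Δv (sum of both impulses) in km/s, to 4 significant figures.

Δv = 3.968 km/s

Semi-major axis of the transfer orbit: a_t = (6996 + 62650)/2 = 34823 km.
Circular speed at r₁: v₁ = √(μ/r₁) = √(3.986×10^5/6996) = 7.5482 km/s.
Transfer-orbit speed at r₁ (v² = μ(2/r − 1/a)): v_p = √[μ(2/r₁ − 1/a_t)] = 10.124 km/s.
First burn Δv₁ = |v_p − v₁| = 2.576 km/s.
At r₂, v₂ = √(μ/r₂) = 2.5224 km/s.
Transfer-orbit speed at r₂: v_a = √[μ(2/r₂ − 1/a_t)] = 1.1306 km/s.
Second burn Δv₂ = |v₂ − v_a| = 1.392 km/s.
Total Δv = Δv₁ + Δv₂ = 3.968 km/s.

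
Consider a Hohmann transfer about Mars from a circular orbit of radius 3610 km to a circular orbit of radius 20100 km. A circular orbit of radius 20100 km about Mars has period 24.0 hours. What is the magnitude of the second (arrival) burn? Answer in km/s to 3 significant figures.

From Kepler's third law T² = 4π²r³/μ at r = 20100 km, T = 24.0 hours = 24.0 × 3600 s = 86400 s: μ = 4π²r³/T² = 42945.8 km³/s².
Semi-major axis of the transfer orbit: a_t = (3610 + 20100)/2 = 11855 km.
On the circular orbit at r = 20100 km, v_c = √(μ/r) = 1.4617 km/s.
Transfer-orbit speed at the same r (vis-viva, a = a_t): v_t = √[μ(2/r − 1/a_t)] = 0.80661 km/s.
Δv₂ = |v_t − v_c| = |0.80661 − 1.4617| = 0.6551 km/s.

Δv₂ = 0.655 km/s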